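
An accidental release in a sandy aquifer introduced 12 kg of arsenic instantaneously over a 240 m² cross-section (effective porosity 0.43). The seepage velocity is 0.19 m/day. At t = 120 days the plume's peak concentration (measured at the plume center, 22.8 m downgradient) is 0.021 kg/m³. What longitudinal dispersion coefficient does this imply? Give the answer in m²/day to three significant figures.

At the plume center C_max = M/(n_e·A·√(4πDt)), so D = M²/(4πt·(n_e·A·C_max)²).
n_e·A·C_max = 0.43 × 240 × 0.021 = 2.167 kg/m.
D = 12²/(4π × 120 × 2.167²) = 0.0203 m²/day.

0.0203 m²/day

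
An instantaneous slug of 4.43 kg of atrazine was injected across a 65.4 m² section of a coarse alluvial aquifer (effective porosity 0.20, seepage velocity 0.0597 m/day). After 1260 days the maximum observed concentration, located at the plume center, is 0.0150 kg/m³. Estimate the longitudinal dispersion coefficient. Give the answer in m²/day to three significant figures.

0.0322 m²/day

At the plume center C_max = M/(n_e·A·√(4πDt)), so D = M²/(4πt·(n_e·A·C_max)²).
n_e·A·C_max = 0.20 × 65.4 × 0.0150 = 0.1962 kg/m.
D = 4.43²/(4π × 1260 × 0.1962²) = 0.0322 m²/day.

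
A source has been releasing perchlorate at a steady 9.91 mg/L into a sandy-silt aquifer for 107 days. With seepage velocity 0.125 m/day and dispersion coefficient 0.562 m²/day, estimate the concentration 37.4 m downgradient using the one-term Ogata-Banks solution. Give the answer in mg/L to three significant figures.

0.141 mg/L

For a continuous step input, C/C₀ ≈ ½·erfc((x−vt)/(2√(Dt))).
vt = 0.125 × 107 = 13.375 m and 2√(Dt) = 2√(0.562 × 107) = 15.51 m.
Argument (x−vt)/(2√(Dt)) = (37.4 − 13.375)/15.51 = 1.549; ½·erfc(1.549) = 0.01424.
C = 9.91 × 0.01424 = 0.141 mg/L.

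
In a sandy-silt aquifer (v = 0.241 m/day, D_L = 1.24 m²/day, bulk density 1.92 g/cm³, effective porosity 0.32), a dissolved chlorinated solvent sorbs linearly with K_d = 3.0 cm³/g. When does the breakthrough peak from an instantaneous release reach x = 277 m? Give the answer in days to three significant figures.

Retardation factor R = 1 + ρ_b·K_d/n = 1 + 1.92 × 3.0/0.32 = 19.00.
Sorption retards both mechanisms: v_R = v/R = 0.01268 m/day, D_R = D/R = 0.06526 m²/day.
Peak time from v_R²t² + 2D_R t − x² = 0: t = (√(D_R² + v_R²x²) − D_R)/v_R².
√(D_R² + v_R²x²) = √(0.06526² + 0.01268² × 277²) = 3.513; v_R² = 0.0001608.
t = (3.513 − 0.06526)/0.0001608 = 21400 days.

21400 days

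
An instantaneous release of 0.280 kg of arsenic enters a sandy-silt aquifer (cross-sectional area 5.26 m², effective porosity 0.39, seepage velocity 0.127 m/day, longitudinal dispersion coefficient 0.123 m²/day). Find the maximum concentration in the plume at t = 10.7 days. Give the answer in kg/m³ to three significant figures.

The peak of an instantaneous 1D plume sits at x = vt; there the Gaussian factor is 1 and C_max = M/(n_e·A·√(4πDt)), where n_e·A is the pore area the mass is dissolved in.
√(4πDt) = √(4π × 0.123 × 10.7) = 4.067 m, so C_max = 0.280/(0.39 × 5.26 × 4.067) = 0.0336 kg/m³.

0.0336 kg/m³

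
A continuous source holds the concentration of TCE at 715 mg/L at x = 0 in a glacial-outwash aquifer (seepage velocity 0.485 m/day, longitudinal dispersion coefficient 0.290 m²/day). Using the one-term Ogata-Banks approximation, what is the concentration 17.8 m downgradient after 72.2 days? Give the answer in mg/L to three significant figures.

For a continuous step input, C/C₀ ≈ ½·erfc((x−vt)/(2√(Dt))).
vt = 0.485 × 72.2 = 35.017 m and 2√(Dt) = 2√(0.290 × 72.2) = 9.152 m.
Argument (x−vt)/(2√(Dt)) = (17.8 − 35.017)/9.152 = -1.881; ½·erfc(-1.881) = 0.9961.
C = 715 × 0.9961 = 712 mg/L.

712 mg/L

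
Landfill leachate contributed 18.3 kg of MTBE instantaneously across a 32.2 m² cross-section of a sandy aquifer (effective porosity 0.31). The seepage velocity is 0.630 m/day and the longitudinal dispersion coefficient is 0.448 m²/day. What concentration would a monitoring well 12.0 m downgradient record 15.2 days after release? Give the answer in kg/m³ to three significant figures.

For an instantaneous plane source, C(x,t) = M/(n_e·A·√(4πDt)) · exp(−(x−vt)²/(4Dt)), with n_e·A the pore (flow) area.
Plume center vt = 0.630 × 15.2 = 9.576 m, so the well at 12.0 m is 2.424 m downgradient of the peak.
√(4πDt) = 9.251 m, giving peak height M/(n_e·A·√(4πDt)) = 18.3/(0.31 × 32.2 × 9.251) = 0.1982 kg/m³.
(x−vt)²/(4Dt) = (2.424)²/(4 × 0.448 × 15.2) = 0.2157; exp(−0.2157) = 0.8060.
C = 0.1982 × 0.8060 = 0.160 kg/m³.

0.160 kg/m³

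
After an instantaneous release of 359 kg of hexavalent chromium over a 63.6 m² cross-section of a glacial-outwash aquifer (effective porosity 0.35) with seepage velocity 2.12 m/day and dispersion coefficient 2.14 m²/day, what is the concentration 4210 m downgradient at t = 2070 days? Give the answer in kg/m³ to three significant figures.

For an instantaneous plane source, C(x,t) = M/(n_e·A·√(4πDt)) · exp(−(x−vt)²/(4Dt)), with n_e·A the pore (flow) area.
Plume center vt = 2.12 × 2070 = 4388.4 m, so the well at 4210 m is 178.4 m upgradient of the peak.
√(4πDt) = 235.9 m, giving peak height M/(n_e·A·√(4πDt)) = 359/(0.35 × 63.6 × 235.9) = 0.06837 kg/m³.
(x−vt)²/(4Dt) = (-178.4)²/(4 × 2.14 × 2070) = 1.796; exp(−1.796) = 0.1660.
C = 0.06837 × 0.1660 = 0.0113 kg/m³.

0.0113 kg/m³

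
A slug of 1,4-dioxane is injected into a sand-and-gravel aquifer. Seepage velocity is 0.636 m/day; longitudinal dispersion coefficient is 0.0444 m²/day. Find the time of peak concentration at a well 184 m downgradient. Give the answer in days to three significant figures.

289 days

For the 1D instantaneous-source solution, setting ∂C/∂t = 0 at fixed x gives v²t² + 2Dt − x² = 0, so t = (√(D² + v²x²) − D)/v².
√(D² + v²x²) = √(0.0444² + 0.636² × 184²) = 117.0; v² = 0.404496.
t = (117.0 − 0.0444)/0.404496 = 289 days (vs. the pure-advection estimate x/v = 289 d).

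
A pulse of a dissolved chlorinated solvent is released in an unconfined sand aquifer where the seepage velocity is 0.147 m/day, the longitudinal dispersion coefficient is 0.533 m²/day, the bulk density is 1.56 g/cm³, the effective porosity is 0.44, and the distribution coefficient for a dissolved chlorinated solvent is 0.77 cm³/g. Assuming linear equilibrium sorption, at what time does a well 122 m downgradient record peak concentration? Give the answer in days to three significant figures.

Retardation factor R = 1 + ρ_b·K_d/n = 1 + 1.56 × 0.77/0.44 = 3.730.
Sorption retards both mechanisms: v_R = v/R = 0.03941 m/day, D_R = D/R = 0.1429 m²/day.
Peak time from v_R²t² + 2D_R t − x² = 0: t = (√(D_R² + v_R²x²) − D_R)/v_R².
√(D_R² + v_R²x²) = √(0.1429² + 0.03941² × 122²) = 4.810; v_R² = 0.001553.
t = (4.810 − 0.1429)/0.001553 = 3010 days.

3010 days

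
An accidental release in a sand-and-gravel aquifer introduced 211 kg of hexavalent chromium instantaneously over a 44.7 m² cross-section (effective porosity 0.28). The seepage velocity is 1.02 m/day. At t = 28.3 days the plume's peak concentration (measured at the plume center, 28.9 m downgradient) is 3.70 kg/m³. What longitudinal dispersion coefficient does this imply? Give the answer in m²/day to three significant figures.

0.0584 m²/day

At the plume center C_max = M/(n_e·A·√(4πDt)), so D = M²/(4πt·(n_e·A·C_max)²).
n_e·A·C_max = 0.28 × 44.7 × 3.70 = 46.31 kg/m.
D = 211²/(4π × 28.3 × 46.31²) = 0.0584 m²/day.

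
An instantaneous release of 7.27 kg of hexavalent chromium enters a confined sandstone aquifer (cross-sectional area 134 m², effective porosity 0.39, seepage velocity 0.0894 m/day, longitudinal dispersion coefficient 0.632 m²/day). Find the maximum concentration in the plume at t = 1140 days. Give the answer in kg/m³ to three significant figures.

The peak of an instantaneous 1D plume sits at x = vt; there the Gaussian factor is 1 and C_max = M/(n_e·A·√(4πDt)), where n_e·A is the pore area the mass is dissolved in.
√(4πDt) = √(4π × 0.632 × 1140) = 95.15 m, so C_max = 7.27/(0.39 × 134 × 95.15) = 0.00146 kg/m³.

0.00146 kg/m³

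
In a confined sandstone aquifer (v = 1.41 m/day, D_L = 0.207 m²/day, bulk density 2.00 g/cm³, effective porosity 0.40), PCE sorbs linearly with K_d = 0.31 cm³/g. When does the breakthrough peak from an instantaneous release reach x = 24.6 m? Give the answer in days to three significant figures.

Retardation factor R = 1 + ρ_b·K_d/n = 1 + 2.00 × 0.31/0.40 = 2.550.
Sorption retards both mechanisms: v_R = v/R = 0.5529 m/day, D_R = D/R = 0.08118 m²/day.
Peak time from v_R²t² + 2D_R t − x² = 0: t = (√(D_R² + v_R²x²) − D_R)/v_R².
√(D_R² + v_R²x²) = √(0.08118² + 0.5529² × 24.6²) = 13.60; v_R² = 0.3057.
t = (13.60 − 0.08118)/0.3057 = 44.2 days.

44.2 days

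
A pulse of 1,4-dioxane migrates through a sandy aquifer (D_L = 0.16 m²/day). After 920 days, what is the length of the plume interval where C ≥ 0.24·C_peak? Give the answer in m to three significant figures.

The plume is Gaussian with σ = √(2Dt) = √(2 × 0.16 × 920) = 17.16 m.
C/C_peak = exp(−Δx²/(2σ²)) = 0.24 ⇒ Δx = σ·√(−2 ln 0.24) = 17.16 × 1.689 = 28.98 m.
Width = 2Δx = 58.0 m.

58.0 m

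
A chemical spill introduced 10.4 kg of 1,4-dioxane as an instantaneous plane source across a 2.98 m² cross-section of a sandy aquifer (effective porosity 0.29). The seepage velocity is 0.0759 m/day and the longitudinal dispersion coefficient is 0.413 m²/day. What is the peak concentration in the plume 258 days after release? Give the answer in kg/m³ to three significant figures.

The peak of an instantaneous 1D plume sits at x = vt; there the Gaussian factor is 1 and C_max = M/(n_e·A·√(4πDt)), where n_e·A is the pore area the mass is dissolved in.
√(4πDt) = √(4π × 0.413 × 258) = 36.59 m, so C_max = 10.4/(0.29 × 2.98 × 36.59) = 0.329 kg/m³.

0.329 kg/m³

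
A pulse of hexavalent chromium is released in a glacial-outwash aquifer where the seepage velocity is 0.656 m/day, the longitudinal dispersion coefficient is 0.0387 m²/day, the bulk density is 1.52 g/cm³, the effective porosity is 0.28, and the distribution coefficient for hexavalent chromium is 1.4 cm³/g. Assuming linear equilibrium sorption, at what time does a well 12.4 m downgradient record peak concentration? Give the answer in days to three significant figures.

Retardation factor R = 1 + ρ_b·K_d/n = 1 + 1.52 × 1.4/0.28 = 8.600.
Sorption retards both mechanisms: v_R = v/R = 0.07628 m/day, D_R = D/R = 0.004500 m²/day.
Peak time from v_R²t² + 2D_R t − x² = 0: t = (√(D_R² + v_R²x²) − D_R)/v_R².
√(D_R² + v_R²x²) = √(0.004500² + 0.07628² × 12.4²) = 0.9459; v_R² = 0.005819.
t = (0.9459 − 0.004500)/0.005819 = 162 days.

162 days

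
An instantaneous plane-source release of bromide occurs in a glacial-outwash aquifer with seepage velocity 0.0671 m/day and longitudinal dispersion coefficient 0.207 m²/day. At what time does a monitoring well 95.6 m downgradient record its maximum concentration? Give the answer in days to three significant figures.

For the 1D instantaneous-source solution, setting ∂C/∂t = 0 at fixed x gives v²t² + 2Dt − x² = 0, so t = (√(D² + v²x²) − D)/v².
√(D² + v²x²) = √(0.207² + 0.0671² × 95.6²) = 6.418; v² = 0.00450241.
t = (6.418 − 0.207)/0.00450241 = 1380 days (vs. the pure-advection estimate x/v = 1420 d).

1380 days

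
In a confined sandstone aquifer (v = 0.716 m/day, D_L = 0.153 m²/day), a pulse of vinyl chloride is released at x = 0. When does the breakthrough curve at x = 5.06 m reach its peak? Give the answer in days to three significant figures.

For the 1D instantaneous-source solution, setting ∂C/∂t = 0 at fixed x gives v²t² + 2Dt − x² = 0, so t = (√(D² + v²x²) − D)/v².
√(D² + v²x²) = √(0.153² + 0.716² × 5.06²) = 3.626; v² = 0.512656.
t = (3.626 − 0.153)/0.512656 = 6.77 days (vs. the pure-advection estimate x/v = 7.07 d).

6.77 days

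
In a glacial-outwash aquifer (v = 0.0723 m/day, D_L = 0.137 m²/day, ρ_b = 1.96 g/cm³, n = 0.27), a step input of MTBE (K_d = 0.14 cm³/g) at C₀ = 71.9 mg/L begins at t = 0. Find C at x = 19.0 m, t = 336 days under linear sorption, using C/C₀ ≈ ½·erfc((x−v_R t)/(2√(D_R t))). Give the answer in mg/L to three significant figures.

10.9 mg/L

Retardation factor R = 1 + ρ_b·K_d/n = 1 + 1.96 × 0.14/0.27 = 2.016.
Sorption retards both mechanisms: v_R = v/R = 0.03586 m/day, D_R = D/R = 0.06796 m²/day.
v_R·t = 0.03586 × 336 = 12.04896 m; 2√(D_R t) = 9.557 m; argument = (19.0 − 12.04896)/9.557 = 0.7273.
C = C₀ × ½·erfc(0.7273) = 71.9 × 0.1518 = 10.9 mg/L.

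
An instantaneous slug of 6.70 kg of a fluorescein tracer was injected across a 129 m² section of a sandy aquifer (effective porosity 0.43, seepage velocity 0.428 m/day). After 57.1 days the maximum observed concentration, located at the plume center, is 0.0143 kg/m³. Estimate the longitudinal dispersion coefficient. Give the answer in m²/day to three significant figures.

0.0994 m²/day

At the plume center C_max = M/(n_e·A·√(4πDt)), so D = M²/(4πt·(n_e·A·C_max)²).
n_e·A·C_max = 0.43 × 129 × 0.0143 = 0.7932 kg/m.
D = 6.70²/(4π × 57.1 × 0.7932²) = 0.0994 m²/day.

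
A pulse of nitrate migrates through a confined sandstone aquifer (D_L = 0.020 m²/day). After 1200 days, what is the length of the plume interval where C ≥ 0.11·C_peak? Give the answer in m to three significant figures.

The plume is Gaussian with σ = √(2Dt) = √(2 × 0.020 × 1200) = 6.928 m.
C/C_peak = exp(−Δx²/(2σ²)) = 0.11 ⇒ Δx = σ·√(−2 ln 0.11) = 6.928 × 2.101 = 14.56 m.
Width = 2Δx = 29.1 m.

29.1 m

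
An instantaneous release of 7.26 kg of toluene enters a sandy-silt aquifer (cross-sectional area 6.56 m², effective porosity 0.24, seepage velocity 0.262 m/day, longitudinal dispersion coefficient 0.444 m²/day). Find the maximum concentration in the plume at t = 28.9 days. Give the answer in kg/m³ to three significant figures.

0.363 kg/m³

The peak of an instantaneous 1D plume sits at x = vt; there the Gaussian factor is 1 and C_max = M/(n_e·A·√(4πDt)), where n_e·A is the pore area the mass is dissolved in.
√(4πDt) = √(4π × 0.444 × 28.9) = 12.70 m, so C_max = 7.26/(0.24 × 6.56 × 12.70) = 0.363 kg/m³.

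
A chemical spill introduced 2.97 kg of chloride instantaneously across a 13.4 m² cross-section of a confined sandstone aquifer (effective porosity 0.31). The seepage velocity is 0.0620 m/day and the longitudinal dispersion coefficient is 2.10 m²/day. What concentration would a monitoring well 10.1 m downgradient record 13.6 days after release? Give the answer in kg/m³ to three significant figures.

0.0178 kg/m³

For an instantaneous plane source, C(x,t) = M/(n_e·A·√(4πDt)) · exp(−(x−vt)²/(4Dt)), with n_e·A the pore (flow) area.
Plume center vt = 0.0620 × 13.6 = 0.8432 m, so the well at 10.1 m is 9.2568 m downgradient of the peak.
√(4πDt) = 18.94 m, giving peak height M/(n_e·A·√(4πDt)) = 2.97/(0.31 × 13.4 × 18.94) = 0.03775 kg/m³.
(x−vt)²/(4Dt) = (9.2568)²/(4 × 2.10 × 13.6) = 0.7501; exp(−0.7501) = 0.4723.
C = 0.03775 × 0.4723 = 0.0178 kg/m³.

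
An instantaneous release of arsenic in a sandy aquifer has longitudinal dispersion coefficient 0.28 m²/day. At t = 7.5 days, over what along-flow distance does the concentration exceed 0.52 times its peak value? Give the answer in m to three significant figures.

The plume is Gaussian with σ = √(2Dt) = √(2 × 0.28 × 7.5) = 2.049 m.
C/C_peak = exp(−Δx²/(2σ²)) = 0.52 ⇒ Δx = σ·√(−2 ln 0.52) = 2.049 × 1.144 = 2.344 m.
Width = 2Δx = 4.69 m.

4.69 m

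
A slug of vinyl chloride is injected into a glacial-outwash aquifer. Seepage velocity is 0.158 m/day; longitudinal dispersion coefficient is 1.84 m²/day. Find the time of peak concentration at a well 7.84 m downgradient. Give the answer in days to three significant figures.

For the 1D instantaneous-source solution, setting ∂C/∂t = 0 at fixed x gives v²t² + 2Dt − x² = 0, so t = (√(D² + v²x²) − D)/v².
√(D² + v²x²) = √(1.84² + 0.158² × 7.84²) = 2.218; v² = 0.024964.
t = (2.218 − 1.84)/0.024964 = 15.1 days (vs. the pure-advection estimate x/v = 49.6 d).

15.1 days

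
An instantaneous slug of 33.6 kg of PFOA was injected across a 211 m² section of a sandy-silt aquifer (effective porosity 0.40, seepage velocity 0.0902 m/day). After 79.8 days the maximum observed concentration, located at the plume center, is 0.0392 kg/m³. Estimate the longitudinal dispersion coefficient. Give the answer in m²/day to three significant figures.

0.103 m²/day

At the plume center C_max = M/(n_e·A·√(4πDt)), so D = M²/(4πt·(n_e·A·C_max)²).
n_e·A·C_max = 0.40 × 211 × 0.0392 = 3.308 kg/m.
D = 33.6²/(4π × 79.8 × 3.308²) = 0.103 m²/day.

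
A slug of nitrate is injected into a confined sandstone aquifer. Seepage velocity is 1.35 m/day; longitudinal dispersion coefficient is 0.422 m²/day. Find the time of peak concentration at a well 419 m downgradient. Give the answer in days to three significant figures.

For the 1D instantaneous-source solution, setting ∂C/∂t = 0 at fixed x gives v²t² + 2Dt − x² = 0, so t = (√(D² + v²x²) − D)/v².
√(D² + v²x²) = √(0.422² + 1.35² × 419²) = 565.7; v² = 1.8225.
t = (565.7 − 0.422)/1.8225 = 310 days (vs. the pure-advection estimate x/v = 310 d).

310 days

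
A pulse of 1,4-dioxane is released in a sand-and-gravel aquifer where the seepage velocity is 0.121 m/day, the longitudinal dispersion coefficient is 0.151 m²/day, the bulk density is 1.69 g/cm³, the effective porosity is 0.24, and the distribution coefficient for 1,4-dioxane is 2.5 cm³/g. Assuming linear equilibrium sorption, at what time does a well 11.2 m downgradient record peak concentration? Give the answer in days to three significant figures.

1540 days

Retardation factor R = 1 + ρ_b·K_d/n = 1 + 1.69 × 2.5/0.24 = 18.60.
Sorption retards both mechanisms: v_R = v/R = 0.006505 m/day, D_R = D/R = 0.008118 m²/day.
Peak time from v_R²t² + 2D_R t − x² = 0: t = (√(D_R² + v_R²x²) − D_R)/v_R².
√(D_R² + v_R²x²) = √(0.008118² + 0.006505² × 11.2²) = 0.07331; v_R² = 4.232e-05.
t = (0.07331 − 0.008118)/4.232e-05 = 1540 days.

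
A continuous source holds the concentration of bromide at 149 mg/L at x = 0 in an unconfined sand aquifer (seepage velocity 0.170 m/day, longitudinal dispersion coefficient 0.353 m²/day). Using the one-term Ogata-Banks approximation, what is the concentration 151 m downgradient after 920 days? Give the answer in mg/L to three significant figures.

87.0 mg/L

For a continuous step input, C/C₀ ≈ ½·erfc((x−vt)/(2√(Dt))).
vt = 0.170 × 920 = 156.4 m and 2√(Dt) = 2√(0.353 × 920) = 36.04 m.
Argument (x−vt)/(2√(Dt)) = (151 − 156.4)/36.04 = -0.1498; ½·erfc(-0.1498) = 0.5839.
C = 149 × 0.5839 = 87.0 mg/L.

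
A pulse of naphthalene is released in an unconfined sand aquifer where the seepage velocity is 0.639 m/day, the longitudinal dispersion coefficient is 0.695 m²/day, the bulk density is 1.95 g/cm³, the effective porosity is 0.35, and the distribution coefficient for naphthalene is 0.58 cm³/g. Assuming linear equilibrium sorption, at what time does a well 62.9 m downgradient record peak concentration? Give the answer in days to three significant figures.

Retardation factor R = 1 + ρ_b·K_d/n = 1 + 1.95 × 0.58/0.35 = 4.231.
Sorption retards both mechanisms: v_R = v/R = 0.1510 m/day, D_R = D/R = 0.1643 m²/day.
Peak time from v_R²t² + 2D_R t − x² = 0: t = (√(D_R² + v_R²x²) − D_R)/v_R².
√(D_R² + v_R²x²) = √(0.1643² + 0.1510² × 62.9²) = 9.499; v_R² = 0.02280.
t = (9.499 − 0.1643)/0.02280 = 409 days.

409 days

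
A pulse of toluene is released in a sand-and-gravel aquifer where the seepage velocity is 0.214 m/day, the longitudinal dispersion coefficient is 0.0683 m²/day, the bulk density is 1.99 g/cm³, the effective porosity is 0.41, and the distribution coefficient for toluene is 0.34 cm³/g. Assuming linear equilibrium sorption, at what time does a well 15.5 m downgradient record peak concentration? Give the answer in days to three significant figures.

Retardation factor R = 1 + ρ_b·K_d/n = 1 + 1.99 × 0.34/0.41 = 2.650.
Sorption retards both mechanisms: v_R = v/R = 0.08075 m/day, D_R = D/R = 0.02577 m²/day.
Peak time from v_R²t² + 2D_R t − x² = 0: t = (√(D_R² + v_R²x²) − D_R)/v_R².
√(D_R² + v_R²x²) = √(0.02577² + 0.08075² × 15.5²) = 1.252; v_R² = 0.006521.
t = (1.252 − 0.02577)/0.006521 = 188 days.

188 days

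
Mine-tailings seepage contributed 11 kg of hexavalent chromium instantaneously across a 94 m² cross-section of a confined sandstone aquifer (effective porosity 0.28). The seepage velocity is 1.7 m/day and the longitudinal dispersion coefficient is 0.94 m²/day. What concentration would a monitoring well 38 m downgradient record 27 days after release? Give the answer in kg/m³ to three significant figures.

For an instantaneous plane source, C(x,t) = M/(n_e·A·√(4πDt)) · exp(−(x−vt)²/(4Dt)), with n_e·A the pore (flow) area.
Plume center vt = 1.7 × 27 = 45.9 m, so the well at 38 m is 7.9 m upgradient of the peak.
√(4πDt) = 17.86 m, giving peak height M/(n_e·A·√(4πDt)) = 11/(0.28 × 94 × 17.86) = 0.02340 kg/m³.
(x−vt)²/(4Dt) = (-7.9)²/(4 × 0.94 × 27) = 0.6148; exp(−0.6148) = 0.5407.
C = 0.02340 × 0.5407 = 0.0127 kg/m³.

0.0127 kg/m³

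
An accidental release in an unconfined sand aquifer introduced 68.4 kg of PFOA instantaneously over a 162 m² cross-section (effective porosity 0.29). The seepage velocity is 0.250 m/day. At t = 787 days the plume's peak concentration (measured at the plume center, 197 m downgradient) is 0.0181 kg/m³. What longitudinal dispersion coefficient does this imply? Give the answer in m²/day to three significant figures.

At the plume center C_max = M/(n_e·A·√(4πDt)), so D = M²/(4πt·(n_e·A·C_max)²).
n_e·A·C_max = 0.29 × 162 × 0.0181 = 0.8503 kg/m.
D = 68.4²/(4π × 787 × 0.8503²) = 0.654 m²/day.

0.654 m²/day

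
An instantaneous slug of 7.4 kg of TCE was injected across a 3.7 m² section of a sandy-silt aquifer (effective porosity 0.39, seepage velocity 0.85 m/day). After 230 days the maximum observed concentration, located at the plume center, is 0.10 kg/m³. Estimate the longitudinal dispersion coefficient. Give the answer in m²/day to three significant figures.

0.910 m²/day

At the plume center C_max = M/(n_e·A·√(4πDt)), so D = M²/(4πt·(n_e·A·C_max)²).
n_e·A·C_max = 0.39 × 3.7 × 0.10 = 0.1443 kg/m.
D = 7.4²/(4π × 230 × 0.1443²) = 0.910 m²/day.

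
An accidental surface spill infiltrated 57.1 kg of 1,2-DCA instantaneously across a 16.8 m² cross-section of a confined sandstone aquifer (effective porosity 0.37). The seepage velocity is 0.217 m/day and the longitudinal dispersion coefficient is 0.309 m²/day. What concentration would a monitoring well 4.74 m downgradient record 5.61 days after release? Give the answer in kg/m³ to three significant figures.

0.329 kg/m³

For an instantaneous plane source, C(x,t) = M/(n_e·A·√(4πDt)) · exp(−(x−vt)²/(4Dt)), with n_e·A the pore (flow) area.
Plume center vt = 0.217 × 5.61 = 1.21737 m, so the well at 4.74 m is 3.52263 m downgradient of the peak.
√(4πDt) = 4.667 m, giving peak height M/(n_e·A·√(4πDt)) = 57.1/(0.37 × 16.8 × 4.667) = 1.968 kg/m³.
(x−vt)²/(4Dt) = (3.52263)²/(4 × 0.309 × 5.61) = 1.790; exp(−1.790) = 0.1670.
C = 1.968 × 0.1670 = 0.329 kg/m³.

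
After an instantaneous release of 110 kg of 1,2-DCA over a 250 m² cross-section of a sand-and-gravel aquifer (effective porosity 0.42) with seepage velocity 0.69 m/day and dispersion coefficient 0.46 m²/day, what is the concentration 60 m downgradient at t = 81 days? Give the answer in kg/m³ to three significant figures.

0.0432 kg/m³

For an instantaneous plane source, C(x,t) = M/(n_e·A·√(4πDt)) · exp(−(x−vt)²/(4Dt)), with n_e·A the pore (flow) area.
Plume center vt = 0.69 × 81 = 55.89 m, so the well at 60 m is 4.11 m downgradient of the peak.
√(4πDt) = 21.64 m, giving peak height M/(n_e·A·√(4πDt)) = 110/(0.42 × 250 × 21.64) = 0.04841 kg/m³.
(x−vt)²/(4Dt) = (4.11)²/(4 × 0.46 × 81) = 0.1133; exp(−0.1133) = 0.8929.
C = 0.04841 × 0.8929 = 0.0432 kg/m³.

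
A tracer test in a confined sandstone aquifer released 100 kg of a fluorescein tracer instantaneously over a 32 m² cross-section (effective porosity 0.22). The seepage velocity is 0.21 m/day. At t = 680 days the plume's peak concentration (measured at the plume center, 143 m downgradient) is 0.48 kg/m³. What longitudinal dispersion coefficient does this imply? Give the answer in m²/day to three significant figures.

At the plume center C_max = M/(n_e·A·√(4πDt)), so D = M²/(4πt·(n_e·A·C_max)²).
n_e·A·C_max = 0.22 × 32 × 0.48 = 3.379 kg/m.
D = 100²/(4π × 680 × 3.379²) = 0.102 m²/day.

0.102 m²/day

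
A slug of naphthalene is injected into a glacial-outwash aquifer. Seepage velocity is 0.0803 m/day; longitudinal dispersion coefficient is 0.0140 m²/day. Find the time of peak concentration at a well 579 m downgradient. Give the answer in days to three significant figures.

7210 days

For the 1D instantaneous-source solution, setting ∂C/∂t = 0 at fixed x gives v²t² + 2Dt − x² = 0, so t = (√(D² + v²x²) − D)/v².
√(D² + v²x²) = √(0.0140² + 0.0803² × 579²) = 46.49; v² = 0.00644809.
t = (46.49 − 0.0140)/0.00644809 = 7210 days (vs. the pure-advection estimate x/v = 7210 d).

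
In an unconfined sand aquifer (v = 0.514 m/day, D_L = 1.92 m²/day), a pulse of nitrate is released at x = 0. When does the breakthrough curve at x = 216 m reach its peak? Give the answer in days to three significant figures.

For the 1D instantaneous-source solution, setting ∂C/∂t = 0 at fixed x gives v²t² + 2Dt − x² = 0, so t = (√(D² + v²x²) − D)/v².
√(D² + v²x²) = √(1.92² + 0.514² × 216²) = 111.0; v² = 0.264196.
t = (111.0 − 1.92)/0.264196 = 413 days (vs. the pure-advection estimate x/v = 420 d).

413 days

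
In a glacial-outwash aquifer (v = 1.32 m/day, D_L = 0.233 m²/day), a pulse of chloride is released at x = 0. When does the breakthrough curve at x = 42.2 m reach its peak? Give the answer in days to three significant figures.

For the 1D instantaneous-source solution, setting ∂C/∂t = 0 at fixed x gives v²t² + 2Dt − x² = 0, so t = (√(D² + v²x²) − D)/v².
√(D² + v²x²) = √(0.233² + 1.32² × 42.2²) = 55.70; v² = 1.7424.
t = (55.70 − 0.233)/1.7424 = 31.8 days (vs. the pure-advection estimate x/v = 32.0 d).

31.8 days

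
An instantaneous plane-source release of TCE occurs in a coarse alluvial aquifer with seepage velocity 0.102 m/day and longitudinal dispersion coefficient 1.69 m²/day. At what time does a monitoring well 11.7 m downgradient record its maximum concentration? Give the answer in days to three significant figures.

For the 1D instantaneous-source solution, setting ∂C/∂t = 0 at fixed x gives v²t² + 2Dt − x² = 0, so t = (√(D² + v²x²) − D)/v².
√(D² + v²x²) = √(1.69² + 0.102² × 11.7²) = 2.069; v² = 0.010404.
t = (2.069 − 1.69)/0.010404 = 36.4 days (vs. the pure-advection estimate x/v = 115 d).

36.4 days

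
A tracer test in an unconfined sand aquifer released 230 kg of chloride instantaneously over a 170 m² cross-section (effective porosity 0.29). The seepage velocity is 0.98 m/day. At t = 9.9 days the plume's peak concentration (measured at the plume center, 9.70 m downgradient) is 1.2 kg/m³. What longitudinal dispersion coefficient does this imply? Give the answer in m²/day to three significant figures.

0.121 m²/day

At the plume center C_max = M/(n_e·A·√(4πDt)), so D = M²/(4πt·(n_e·A·C_max)²).
n_e·A·C_max = 0.29 × 170 × 1.2 = 59.16 kg/m.
D = 230²/(4π × 9.9 × 59.16²) = 0.121 m²/day.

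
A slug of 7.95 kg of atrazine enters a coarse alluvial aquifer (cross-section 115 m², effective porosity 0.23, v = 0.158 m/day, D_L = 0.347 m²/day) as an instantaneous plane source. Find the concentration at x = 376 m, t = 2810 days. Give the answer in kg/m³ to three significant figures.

For an instantaneous plane source, C(x,t) = M/(n_e·A·√(4πDt)) · exp(−(x−vt)²/(4Dt)), with n_e·A the pore (flow) area.
Plume center vt = 0.158 × 2810 = 443.98 m, so the well at 376 m is 67.98 m upgradient of the peak.
√(4πDt) = 110.7 m, giving peak height M/(n_e·A·√(4πDt)) = 7.95/(0.23 × 115 × 110.7) = 0.002715 kg/m³.
(x−vt)²/(4Dt) = (-67.98)²/(4 × 0.347 × 2810) = 1.185; exp(−1.185) = 0.3057.
C = 0.002715 × 0.3057 = 0.000830 kg/m³.

0.000830 kg/m³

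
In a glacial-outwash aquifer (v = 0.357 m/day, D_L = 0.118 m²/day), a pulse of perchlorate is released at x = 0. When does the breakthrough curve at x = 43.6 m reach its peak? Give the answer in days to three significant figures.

For the 1D instantaneous-source solution, setting ∂C/∂t = 0 at fixed x gives v²t² + 2Dt − x² = 0, so t = (√(D² + v²x²) − D)/v².
√(D² + v²x²) = √(0.118² + 0.357² × 43.6²) = 15.57; v² = 0.127449.
t = (15.57 − 0.118)/0.127449 = 121 days (vs. the pure-advection estimate x/v = 122 d).

121 days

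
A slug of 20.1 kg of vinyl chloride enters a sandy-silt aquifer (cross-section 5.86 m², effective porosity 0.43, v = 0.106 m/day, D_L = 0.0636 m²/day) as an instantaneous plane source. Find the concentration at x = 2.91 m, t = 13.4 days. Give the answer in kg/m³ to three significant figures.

1.27 kg/m³

For an instantaneous plane source, C(x,t) = M/(n_e·A·√(4πDt)) · exp(−(x−vt)²/(4Dt)), with n_e·A the pore (flow) area.
Plume center vt = 0.106 × 13.4 = 1.4204 m, so the well at 2.91 m is 1.4896 m downgradient of the peak.
√(4πDt) = 3.273 m, giving peak height M/(n_e·A·√(4πDt)) = 20.1/(0.43 × 5.86 × 3.273) = 2.437 kg/m³.
(x−vt)²/(4Dt) = (1.4896)²/(4 × 0.0636 × 13.4) = 0.6509; exp(−0.6509) = 0.5216.
C = 2.437 × 0.5216 = 1.27 kg/m³.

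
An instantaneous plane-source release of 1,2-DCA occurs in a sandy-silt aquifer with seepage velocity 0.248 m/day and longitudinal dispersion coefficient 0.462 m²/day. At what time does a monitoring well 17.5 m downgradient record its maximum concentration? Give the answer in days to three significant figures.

63.5 days

For the 1D instantaneous-source solution, setting ∂C/∂t = 0 at fixed x gives v²t² + 2Dt − x² = 0, so t = (√(D² + v²x²) − D)/v².
√(D² + v²x²) = √(0.462² + 0.248² × 17.5²) = 4.365; v² = 0.061504.
t = (4.365 − 0.462)/0.061504 = 63.5 days (vs. the pure-advection estimate x/v = 70.6 d).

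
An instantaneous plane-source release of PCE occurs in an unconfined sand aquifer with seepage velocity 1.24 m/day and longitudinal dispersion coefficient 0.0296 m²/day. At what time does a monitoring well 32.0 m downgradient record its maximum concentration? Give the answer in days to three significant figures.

25.8 days

For the 1D instantaneous-source solution, setting ∂C/∂t = 0 at fixed x gives v²t² + 2Dt − x² = 0, so t = (√(D² + v²x²) − D)/v².
√(D² + v²x²) = √(0.0296² + 1.24² × 32.0²) = 39.68; v² = 1.5376.
t = (39.68 − 0.0296)/1.5376 = 25.8 days (vs. the pure-advection estimate x/v = 25.8 d).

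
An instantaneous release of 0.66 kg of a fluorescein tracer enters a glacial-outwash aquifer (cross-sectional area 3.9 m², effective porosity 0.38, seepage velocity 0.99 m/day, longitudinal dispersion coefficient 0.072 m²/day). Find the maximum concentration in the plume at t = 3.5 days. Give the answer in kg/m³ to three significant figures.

The peak of an instantaneous 1D plume sits at x = vt; there the Gaussian factor is 1 and C_max = M/(n_e·A·√(4πDt)), where n_e·A is the pore area the mass is dissolved in.
√(4πDt) = √(4π × 0.072 × 3.5) = 1.780 m, so C_max = 0.66/(0.38 × 3.9 × 1.780) = 0.250 kg/m³.

0.250 kg/m³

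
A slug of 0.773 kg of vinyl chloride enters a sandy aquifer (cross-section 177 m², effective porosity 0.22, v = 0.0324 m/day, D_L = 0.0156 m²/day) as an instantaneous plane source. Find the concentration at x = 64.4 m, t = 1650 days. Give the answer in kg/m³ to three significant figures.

0.000345 kg/m³

For an instantaneous plane source, C(x,t) = M/(n_e·A·√(4πDt)) · exp(−(x−vt)²/(4Dt)), with n_e·A the pore (flow) area.
Plume center vt = 0.0324 × 1650 = 53.46 m, so the well at 64.4 m is 10.94 m downgradient of the peak.
√(4πDt) = 17.98 m, giving peak height M/(n_e·A·√(4πDt)) = 0.773/(0.22 × 177 × 17.98) = 0.001104 kg/m³.
(x−vt)²/(4Dt) = (10.94)²/(4 × 0.0156 × 1650) = 1.162; exp(−1.162) = 0.3129.
C = 0.001104 × 0.3129 = 0.000345 kg/m³.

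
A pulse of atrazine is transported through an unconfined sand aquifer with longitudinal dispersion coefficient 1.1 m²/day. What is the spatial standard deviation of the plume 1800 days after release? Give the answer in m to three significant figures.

62.9 m

Dispersive spreading gives a Gaussian with σ² = 2Dt; advection only shifts the center.
σ = √(2 × 1.1 × 1800) = 62.9 m.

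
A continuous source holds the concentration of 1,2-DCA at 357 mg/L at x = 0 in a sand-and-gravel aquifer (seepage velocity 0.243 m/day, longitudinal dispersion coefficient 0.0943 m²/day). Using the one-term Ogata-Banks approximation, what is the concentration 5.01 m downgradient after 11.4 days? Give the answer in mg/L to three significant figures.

22.6 mg/L

For a continuous step input, C/C₀ ≈ ½·erfc((x−vt)/(2√(Dt))).
vt = 0.243 × 11.4 = 2.7702 m and 2√(Dt) = 2√(0.0943 × 11.4) = 2.074 m.
Argument (x−vt)/(2√(Dt)) = (5.01 − 2.7702)/2.074 = 1.080; ½·erfc(1.080) = 0.06334.
C = 357 × 0.06334 = 22.6 mg/L.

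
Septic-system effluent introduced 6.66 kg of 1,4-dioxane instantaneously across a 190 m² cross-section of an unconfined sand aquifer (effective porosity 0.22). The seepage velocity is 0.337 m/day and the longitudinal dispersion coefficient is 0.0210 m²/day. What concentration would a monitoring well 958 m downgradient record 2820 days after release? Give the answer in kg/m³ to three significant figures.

For an instantaneous plane source, C(x,t) = M/(n_e·A·√(4πDt)) · exp(−(x−vt)²/(4Dt)), with n_e·A the pore (flow) area.
Plume center vt = 0.337 × 2820 = 950.34 m, so the well at 958 m is 7.66 m downgradient of the peak.
√(4πDt) = 27.28 m, giving peak height M/(n_e·A·√(4πDt)) = 6.66/(0.22 × 190 × 27.28) = 0.005841 kg/m³.
(x−vt)²/(4Dt) = (7.66)²/(4 × 0.0210 × 2820) = 0.2477; exp(−0.2477) = 0.7806.
C = 0.005841 × 0.7806 = 0.00456 kg/m³.

0.00456 kg/m³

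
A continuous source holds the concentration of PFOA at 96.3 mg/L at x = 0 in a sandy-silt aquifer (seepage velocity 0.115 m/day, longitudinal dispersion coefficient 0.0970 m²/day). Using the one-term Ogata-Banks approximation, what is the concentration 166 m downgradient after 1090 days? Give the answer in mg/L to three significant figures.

0.250 mg/L

For a continuous step input, C/C₀ ≈ ½·erfc((x−vt)/(2√(Dt))).
vt = 0.115 × 1090 = 125.35 m and 2√(Dt) = 2√(0.0970 × 1090) = 20.57 m.
Argument (x−vt)/(2√(Dt)) = (166 − 125.35)/20.57 = 1.976; ½·erfc(1.976) = 0.002599.
C = 96.3 × 0.002599 = 0.250 mg/L.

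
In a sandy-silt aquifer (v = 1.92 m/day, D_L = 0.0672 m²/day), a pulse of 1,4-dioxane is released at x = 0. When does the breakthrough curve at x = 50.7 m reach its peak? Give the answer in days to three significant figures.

26.4 days

For the 1D instantaneous-source solution, setting ∂C/∂t = 0 at fixed x gives v²t² + 2Dt − x² = 0, so t = (√(D² + v²x²) − D)/v².
√(D² + v²x²) = √(0.0672² + 1.92² × 50.7²) = 97.34; v² = 3.6864.
t = (97.34 − 0.0672)/3.6864 = 26.4 days (vs. the pure-advection estimate x/v = 26.4 d).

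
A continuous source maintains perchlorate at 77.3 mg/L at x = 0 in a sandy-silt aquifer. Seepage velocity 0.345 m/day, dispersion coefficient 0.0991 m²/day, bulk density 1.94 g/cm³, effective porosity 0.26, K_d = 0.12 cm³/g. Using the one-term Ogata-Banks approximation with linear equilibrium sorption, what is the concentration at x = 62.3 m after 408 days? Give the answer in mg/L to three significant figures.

74.7 mg/L

Retardation factor R = 1 + ρ_b·K_d/n = 1 + 1.94 × 0.12/0.26 = 1.895.
Sorption retards both mechanisms: v_R = v/R = 0.1821 m/day, D_R = D/R = 0.05230 m²/day.
v_R·t = 0.1821 × 408 = 74.2968 m; 2√(D_R t) = 9.239 m; argument = (62.3 − 74.2968)/9.239 = -1.298.
C = C₀ × ½·erfc(-1.298) = 77.3 × 0.9668 = 74.7 mg/L.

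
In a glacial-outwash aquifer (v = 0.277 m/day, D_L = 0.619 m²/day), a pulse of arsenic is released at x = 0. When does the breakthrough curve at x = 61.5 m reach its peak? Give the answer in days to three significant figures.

For the 1D instantaneous-source solution, setting ∂C/∂t = 0 at fixed x gives v²t² + 2Dt − x² = 0, so t = (√(D² + v²x²) − D)/v².
√(D² + v²x²) = √(0.619² + 0.277² × 61.5²) = 17.05; v² = 0.076729.
t = (17.05 − 0.619)/0.076729 = 214 days (vs. the pure-advection estimate x/v = 222 d).

214 days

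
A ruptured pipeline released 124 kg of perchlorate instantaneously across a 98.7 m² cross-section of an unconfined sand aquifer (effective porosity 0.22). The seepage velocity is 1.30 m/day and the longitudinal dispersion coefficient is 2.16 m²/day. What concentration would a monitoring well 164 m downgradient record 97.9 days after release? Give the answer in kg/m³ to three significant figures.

0.0225 kg/m³

For an instantaneous plane source, C(x,t) = M/(n_e·A·√(4πDt)) · exp(−(x−vt)²/(4Dt)), with n_e·A the pore (flow) area.
Plume center vt = 1.30 × 97.9 = 127.27 m, so the well at 164 m is 36.73 m downgradient of the peak.
√(4πDt) = 51.55 m, giving peak height M/(n_e·A·√(4πDt)) = 124/(0.22 × 98.7 × 51.55) = 0.1108 kg/m³.
(x−vt)²/(4Dt) = (36.73)²/(4 × 2.16 × 97.9) = 1.595; exp(−1.595) = 0.2029.
C = 0.1108 × 0.2029 = 0.0225 kg/m³.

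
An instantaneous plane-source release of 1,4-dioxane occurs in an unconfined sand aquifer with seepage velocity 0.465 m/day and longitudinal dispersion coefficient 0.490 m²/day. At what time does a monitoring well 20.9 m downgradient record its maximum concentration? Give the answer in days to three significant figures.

42.7 days

For the 1D instantaneous-source solution, setting ∂C/∂t = 0 at fixed x gives v²t² + 2Dt − x² = 0, so t = (√(D² + v²x²) − D)/v².
√(D² + v²x²) = √(0.490² + 0.465² × 20.9²) = 9.731; v² = 0.216225.
t = (9.731 − 0.490)/0.216225 = 42.7 days (vs. the pure-advection estimate x/v = 44.9 d).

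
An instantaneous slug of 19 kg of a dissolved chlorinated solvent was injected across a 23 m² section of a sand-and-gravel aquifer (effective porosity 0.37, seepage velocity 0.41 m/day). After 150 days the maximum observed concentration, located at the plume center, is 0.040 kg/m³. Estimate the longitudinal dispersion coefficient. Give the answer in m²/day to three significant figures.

1.65 m²/day

At the plume center C_max = M/(n_e·A·√(4πDt)), so D = M²/(4πt·(n_e·A·C_max)²).
n_e·A·C_max = 0.37 × 23 × 0.040 = 0.3404 kg/m.
D = 19²/(4π × 150 × 0.3404²) = 1.65 m²/day.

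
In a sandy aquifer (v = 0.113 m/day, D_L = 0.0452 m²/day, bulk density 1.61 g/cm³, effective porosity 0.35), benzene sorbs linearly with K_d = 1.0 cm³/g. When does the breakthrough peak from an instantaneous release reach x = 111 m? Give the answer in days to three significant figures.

5480 days

Retardation factor R = 1 + ρ_b·K_d/n = 1 + 1.61 × 1.0/0.35 = 5.600.
Sorption retards both mechanisms: v_R = v/R = 0.02018 m/day, D_R = D/R = 0.008071 m²/day.
Peak time from v_R²t² + 2D_R t − x² = 0: t = (√(D_R² + v_R²x²) − D_R)/v_R².
√(D_R² + v_R²x²) = √(0.008071² + 0.02018² × 111²) = 2.240; v_R² = 0.0004072.
t = (2.240 − 0.008071)/0.0004072 = 5480 days.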